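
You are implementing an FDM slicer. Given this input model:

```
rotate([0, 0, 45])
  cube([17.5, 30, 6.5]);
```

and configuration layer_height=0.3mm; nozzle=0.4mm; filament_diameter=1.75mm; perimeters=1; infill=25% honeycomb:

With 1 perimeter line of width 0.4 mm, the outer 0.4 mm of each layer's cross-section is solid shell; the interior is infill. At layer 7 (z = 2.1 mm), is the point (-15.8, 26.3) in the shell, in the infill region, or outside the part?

At z = 2.1 mm: the cube (footprint 17.5×30) is included at this height; (rotated 45° about Z; rotation is an isometry so areas/perimeters/island counts are preserved). Overall, the cross-section is a single solid region. Undo the 45° rotation: the query point maps to (7.425, 29.769) in the un-rotated model frame. The nearest boundary edge runs (17.50, 30.00)→(0.00, 30.00); distance from the point to it = 0.23 mm. The point is inside the cross-section, 0.23 mm from the nearest boundary — within the 0.4 mm shell band (1 × 0.4).

shell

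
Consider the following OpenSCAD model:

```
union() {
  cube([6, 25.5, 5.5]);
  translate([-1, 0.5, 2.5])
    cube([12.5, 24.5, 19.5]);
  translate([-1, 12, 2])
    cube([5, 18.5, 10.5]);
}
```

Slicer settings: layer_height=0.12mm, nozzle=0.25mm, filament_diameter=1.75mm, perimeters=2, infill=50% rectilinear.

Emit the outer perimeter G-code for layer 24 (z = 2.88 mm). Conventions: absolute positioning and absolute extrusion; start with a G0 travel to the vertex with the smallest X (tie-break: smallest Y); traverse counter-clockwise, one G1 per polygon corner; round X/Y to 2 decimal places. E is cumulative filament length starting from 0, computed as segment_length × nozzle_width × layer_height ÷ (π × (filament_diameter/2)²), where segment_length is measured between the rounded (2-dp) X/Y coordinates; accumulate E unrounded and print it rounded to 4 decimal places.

G0 X-1.00 Y0.50 Z2.88
G1 X0.00 Y0.50 E0.0125
G1 X0.00 Y0.00 E0.0187
G1 X6.00 Y0.00 E0.0935
G1 X6.00 Y0.50 E0.0998
G1 X11.50 Y0.50 E0.1684
G1 X11.50 Y25.00 E0.4740
G1 X6.00 Y25.00 E0.5426
G1 X6.00 Y25.50 E0.5488
G1 X4.00 Y25.50 E0.5737
G1 X4.00 Y30.50 E0.6361
G1 X-1.00 Y30.50 E0.6985
G1 X-1.00 Y0.50 E1.0726

At z = 2.88 mm: the cube (footprint 6×25.5) is included at this height; the cube at (-1, 0.5) (footprint 12.5×24.5) is included at this height; the cube at (-1, 12) is present — its section is the full 5×18.5 rectangle; Combining (union): the regions partially overlap (shared area 214.00 mm²), so overlapping operands fuse into one piece — 1 connected region. The outline is a single polygon with 12 vertices. Extrusion per mm of travel: 0.25 × 0.12 / (π × 0.875²) = 0.012473. Accumulating E over each segment gives final E = 1.0726.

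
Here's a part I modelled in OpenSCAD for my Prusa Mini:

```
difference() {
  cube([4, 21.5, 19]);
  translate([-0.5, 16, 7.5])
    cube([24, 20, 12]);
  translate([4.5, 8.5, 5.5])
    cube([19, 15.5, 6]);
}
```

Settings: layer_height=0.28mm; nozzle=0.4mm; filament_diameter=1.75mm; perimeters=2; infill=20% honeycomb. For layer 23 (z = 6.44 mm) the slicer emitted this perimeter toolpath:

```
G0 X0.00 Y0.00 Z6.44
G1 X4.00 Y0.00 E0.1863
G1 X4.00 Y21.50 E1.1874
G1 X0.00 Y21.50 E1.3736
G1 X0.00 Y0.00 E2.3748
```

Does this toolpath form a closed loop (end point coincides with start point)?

Start point (G0): (0.00, 0.00). End point (last G1): the path returns to the start — closed.

yes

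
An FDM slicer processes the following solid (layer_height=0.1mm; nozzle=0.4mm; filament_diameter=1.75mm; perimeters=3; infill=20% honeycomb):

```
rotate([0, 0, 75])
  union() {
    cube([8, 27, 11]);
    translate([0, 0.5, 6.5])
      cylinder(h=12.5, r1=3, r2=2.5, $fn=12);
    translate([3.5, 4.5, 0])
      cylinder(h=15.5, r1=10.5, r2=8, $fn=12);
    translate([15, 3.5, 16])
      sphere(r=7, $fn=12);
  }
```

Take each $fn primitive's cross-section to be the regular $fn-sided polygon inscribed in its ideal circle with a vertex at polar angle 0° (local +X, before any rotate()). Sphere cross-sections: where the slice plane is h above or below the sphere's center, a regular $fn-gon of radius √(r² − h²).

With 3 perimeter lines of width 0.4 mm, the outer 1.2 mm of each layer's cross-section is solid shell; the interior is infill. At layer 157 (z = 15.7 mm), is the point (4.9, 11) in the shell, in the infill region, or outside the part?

At z = 15.7 mm: the cube does not reach this height (z outside [0, 11]); the cone at (0, 0.5): at t=0.736 of its height the radius interpolates to r₁+(r₂−r₁)t = 2.632, giving a regular 12-gon of that circumradius; the cone at (3.5, 4.5) is not intersected at this z (z outside [0, 15.5]); the r=7 sphere at (15, 3.5) contributes a regular 12-gon of circumradius √(7²−0.3²) = 6.994; Merging all regions: the 2 present regions are separate (no shared area or edge), so areas and boundary lengths simply add and each stays a separate island — 2 connected regions; (whole slice rotated 75° about Z — lengths, areas and connectivity unchanged). Overall, the cross-section has 2 separate islands. Undo the 75° rotation: the query point maps to (11.893, -1.886) in the un-rotated model frame. The nearest boundary edge runs (15.00, -3.49)→(11.50, -2.56); distance from the point to it = 0.75 mm. (Shell/infill is judged within the island containing the point — the largest one.) The point is inside the cross-section, 0.75 mm from the nearest boundary — within the 1.2 mm shell band (3 × 0.4).

shell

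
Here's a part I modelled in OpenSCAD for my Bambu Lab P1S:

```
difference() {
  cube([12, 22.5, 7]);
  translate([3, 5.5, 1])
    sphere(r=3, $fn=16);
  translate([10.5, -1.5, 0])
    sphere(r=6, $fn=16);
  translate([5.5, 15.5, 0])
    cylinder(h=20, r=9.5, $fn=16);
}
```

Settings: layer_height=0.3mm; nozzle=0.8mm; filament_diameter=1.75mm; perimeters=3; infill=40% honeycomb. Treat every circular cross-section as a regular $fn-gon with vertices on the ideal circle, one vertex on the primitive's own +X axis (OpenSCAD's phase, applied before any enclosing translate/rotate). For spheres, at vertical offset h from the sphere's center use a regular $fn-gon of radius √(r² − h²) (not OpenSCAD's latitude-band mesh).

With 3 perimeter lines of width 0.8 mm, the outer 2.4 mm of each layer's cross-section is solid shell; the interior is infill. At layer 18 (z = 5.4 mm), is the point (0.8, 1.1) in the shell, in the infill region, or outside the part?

shell

At z = 5.4 mm: the 12×22.5 cube contributes its full rectangle; the sphere at (3, 5.5) is absent (|z−center|=4.400 > r=3); the r=6 sphere at (10.5, -1.5) slices to a regular 16-gon of circumradius 2.615 (√(r²−h²) with h=5.4 from center); the r=9.5 cylinder at (5.5, 15.5) gives a regular 16-gon of circumradius 9.5 (constant along its height); Subtracting the remaining from the first: starting from the 12×22.5 cube, the r=6 sphere at (10.5, -1.5) partially overlaps it — only the 2.99 mm² overlap (of its 20.94 mm²) is removed, clipping the outline; the r=9.5 cylinder at (5.5, 15.5) partially overlaps it — only the 188.03 mm² overlap (of its 276.30 mm²) is removed, clipping the outline — 2 connected regions. Overall, the cross-section has 2 separate islands. The nearest boundary edge runs (0.00, 0.00)→(0.00, 7.97); distance from the point to it = 0.80 mm. (Shell/infill is judged within the island containing the point — the largest one.) The point is inside the cross-section, 0.80 mm from the nearest boundary — within the 2.4 mm shell band (3 × 0.8).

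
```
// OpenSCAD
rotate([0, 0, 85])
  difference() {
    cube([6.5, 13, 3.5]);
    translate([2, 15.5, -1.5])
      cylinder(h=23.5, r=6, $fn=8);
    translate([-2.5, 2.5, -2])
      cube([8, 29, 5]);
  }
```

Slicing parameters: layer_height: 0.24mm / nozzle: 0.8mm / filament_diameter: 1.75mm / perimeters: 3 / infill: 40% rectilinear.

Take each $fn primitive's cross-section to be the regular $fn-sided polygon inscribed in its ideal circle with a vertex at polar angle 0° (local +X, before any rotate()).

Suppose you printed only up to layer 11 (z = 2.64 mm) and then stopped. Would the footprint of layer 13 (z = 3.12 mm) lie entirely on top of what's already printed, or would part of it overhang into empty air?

Compare the two slices. At z = 2.64: the 6.5×13 cube contributes its full rectangle (area 84.50 mm²); the cylinder at (2, 15.5): section is a regular 8-gon, circumradius r=6 (area = (8/2)·6.000²·sin(360°/8) = 101.82 mm²); the 8×29 cube at (-2.5, 2.5) contributes its full rectangle (area 232.00 mm²); Subtracting the remaining from the first: starting from the 6.5×13 cube (84.50 mm²), the r=6 cylinder at (2, 15.5) partially overlaps it — only the 17.66 mm² overlap (of its 101.82 mm²) is removed, clipping the outline; the 8×29 cube at (-2.5, 2.5) partially overlaps it — only the 41.87 mm² overlap (of its 232.00 mm²) is removed, clipping the outline — area = 24.97 mm²; (whole slice rotated 85° about Z — lengths, areas and connectivity unchanged). At z = 3.12: the cube (footprint 6.5×13) is included at this height (area 84.50 mm²); the r=6 cylinder at (2, 15.5) gives a regular 8-gon of circumradius 6 (constant along its height) (area = (8/2)·6.000²·sin(360°/8) = 101.82 mm²); the cube at (-2.5, 2.5) is absent (z outside [-2, 3]); After the difference (first − rest): starting from the 6.5×13 cube (84.50 mm²), the r=6 cylinder at (2, 15.5) partially overlaps it — only the 17.66 mm² overlap (of its 101.82 mm²) is removed, clipping the outline — area = 66.84 mm²; (rotated 85° about Z; rotation is an isometry so areas/perimeters/island counts are preserved). Checking containment: at z = 3.12 the cross-section extends beyond the z = 2.64 cross-section by about 41.87 mm².

part overhangs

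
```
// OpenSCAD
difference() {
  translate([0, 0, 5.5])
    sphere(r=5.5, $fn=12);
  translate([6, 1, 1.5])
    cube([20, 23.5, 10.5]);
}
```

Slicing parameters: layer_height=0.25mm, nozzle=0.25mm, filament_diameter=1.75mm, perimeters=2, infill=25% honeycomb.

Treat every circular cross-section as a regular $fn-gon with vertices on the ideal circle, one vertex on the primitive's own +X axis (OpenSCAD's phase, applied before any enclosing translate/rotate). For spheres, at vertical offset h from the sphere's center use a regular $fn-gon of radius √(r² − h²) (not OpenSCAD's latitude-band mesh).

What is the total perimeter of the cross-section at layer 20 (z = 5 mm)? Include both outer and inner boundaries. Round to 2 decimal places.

34.02 mm

At z = 5 mm: the sphere: section is a regular 12-gon, circumradius = √(r²−h²) = √(5.5²−0.5²) = 5.477 (perimeter = 2·12·5.477·sin(180°/12) = 34.02 mm); the cube at (6, 1) is present — its section is the full 20×23.5 rectangle (perimeter 87.00 mm); Subtracting the remaining from the first: starting from the r=5.5 sphere, the 20×23.5 cube at (6, 1) misses the remaining region (no effect) — boundary = 34.02 mm. Overall, the cross-section is a single solid region. Total boundary length (outer) = 34.02 mm.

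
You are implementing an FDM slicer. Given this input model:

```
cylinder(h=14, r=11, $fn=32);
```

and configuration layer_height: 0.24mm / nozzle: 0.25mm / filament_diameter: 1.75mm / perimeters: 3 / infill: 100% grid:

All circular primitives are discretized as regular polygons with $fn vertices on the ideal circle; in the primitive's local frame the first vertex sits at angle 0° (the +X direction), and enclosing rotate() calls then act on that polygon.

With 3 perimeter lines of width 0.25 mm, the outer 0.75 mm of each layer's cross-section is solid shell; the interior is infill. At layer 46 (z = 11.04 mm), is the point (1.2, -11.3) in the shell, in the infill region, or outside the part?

At z = 11.04 mm: the r=11 cylinder contributes a regular 32-gon of circumradius 11. Overall, the cross-section is a single solid region. The nearest boundary edge runs (-0.00, -11.00)→(2.15, -10.79); distance from the point to it = 0.42 mm. The point is not inside any of the regions above, so it lies outside the cross-section (0.42 mm from the nearest boundary).

outside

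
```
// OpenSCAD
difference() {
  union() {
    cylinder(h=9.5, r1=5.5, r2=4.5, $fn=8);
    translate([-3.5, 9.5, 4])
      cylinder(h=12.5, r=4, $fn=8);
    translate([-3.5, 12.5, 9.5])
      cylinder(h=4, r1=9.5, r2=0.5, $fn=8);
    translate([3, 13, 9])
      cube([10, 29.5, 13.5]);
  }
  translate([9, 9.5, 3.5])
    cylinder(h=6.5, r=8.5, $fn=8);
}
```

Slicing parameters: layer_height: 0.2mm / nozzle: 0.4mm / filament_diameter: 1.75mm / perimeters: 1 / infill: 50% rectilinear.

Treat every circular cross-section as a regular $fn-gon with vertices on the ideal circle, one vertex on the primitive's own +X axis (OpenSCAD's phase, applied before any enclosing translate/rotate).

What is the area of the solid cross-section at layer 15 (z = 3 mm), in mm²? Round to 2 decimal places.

At z = 3 mm: the cone contributes a regular 8-gon of circumradius 5.184 (interpolated between r1=5.5 and r2=4.5 at t=0.316) (area = (8/2)·5.184²·sin(360°/8) = 76.02 mm²); the cylinder at (-3.5, 9.5) does not reach this height (z outside [4, 16.5]); the cone at (-3.5, 12.5) is not intersected at this z (z outside [9.5, 13.5]); the cube at (3, 13) does not reach this height (z outside [9, 22.5]); Combining (union): only the cone is present, so the union is just that shape — area = 76.02 mm²; the cylinder at (9, 9.5) is absent (z outside [3.5, 10]); Taking the first minus the rest: none of the subtracted shapes is present at this height, so the result so far is unchanged — area = 76.02 mm². Overall, the cross-section is a single solid region. Net area = 76.02 mm².

76.02 mm²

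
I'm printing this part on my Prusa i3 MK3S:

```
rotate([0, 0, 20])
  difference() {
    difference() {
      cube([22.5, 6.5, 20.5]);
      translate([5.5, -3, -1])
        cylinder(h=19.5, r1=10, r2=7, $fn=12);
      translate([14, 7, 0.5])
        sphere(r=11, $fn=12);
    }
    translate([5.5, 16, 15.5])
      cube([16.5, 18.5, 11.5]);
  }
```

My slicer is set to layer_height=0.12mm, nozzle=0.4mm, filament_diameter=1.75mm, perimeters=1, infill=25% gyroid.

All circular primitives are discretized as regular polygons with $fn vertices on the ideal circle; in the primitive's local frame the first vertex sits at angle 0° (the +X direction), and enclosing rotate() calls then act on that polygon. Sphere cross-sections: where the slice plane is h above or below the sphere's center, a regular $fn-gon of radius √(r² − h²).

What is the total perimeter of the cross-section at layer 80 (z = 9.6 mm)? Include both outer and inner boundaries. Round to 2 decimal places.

At z = 9.6 mm: the 22.5×6.5 cube contributes its full rectangle (perimeter 58.00 mm); the cone at (5.5, -3) contributes a regular 12-gon of circumradius 8.369 (interpolated between r1=10 and r2=7 at t=0.544) (perimeter = 2·12·8.369·sin(180°/12) = 51.99 mm); the sphere at (14, 7): section is a regular 12-gon, circumradius = √(r²−h²) = √(11²−9.1²) = 6.180 (perimeter = 2·12·6.180·sin(180°/12) = 38.39 mm); After the difference (first − rest): starting from the 22.5×6.5 cube, the cone at (5.5, -3) partially overlaps it — only the 53.48 mm² overlap (of its 210.13 mm²) is removed, clipping the outline; the r=11 sphere at (14, 7) partially overlaps it — only the 47.11 mm² overlap (of its 114.57 mm²) is removed, clipping the outline — boundary = 52.73 mm; the cube at (5.5, 16) is absent (z outside [15.5, 27]); Subtracting the remaining from the first: none of the subtracted shapes is present at this height, so that combined region is unchanged — boundary = 52.73 mm; (whole slice rotated 20° about Z — lengths, areas and connectivity unchanged). Overall, the cross-section has 2 separate islands. Total boundary length (outer) = 52.73 mm.

52.73 mm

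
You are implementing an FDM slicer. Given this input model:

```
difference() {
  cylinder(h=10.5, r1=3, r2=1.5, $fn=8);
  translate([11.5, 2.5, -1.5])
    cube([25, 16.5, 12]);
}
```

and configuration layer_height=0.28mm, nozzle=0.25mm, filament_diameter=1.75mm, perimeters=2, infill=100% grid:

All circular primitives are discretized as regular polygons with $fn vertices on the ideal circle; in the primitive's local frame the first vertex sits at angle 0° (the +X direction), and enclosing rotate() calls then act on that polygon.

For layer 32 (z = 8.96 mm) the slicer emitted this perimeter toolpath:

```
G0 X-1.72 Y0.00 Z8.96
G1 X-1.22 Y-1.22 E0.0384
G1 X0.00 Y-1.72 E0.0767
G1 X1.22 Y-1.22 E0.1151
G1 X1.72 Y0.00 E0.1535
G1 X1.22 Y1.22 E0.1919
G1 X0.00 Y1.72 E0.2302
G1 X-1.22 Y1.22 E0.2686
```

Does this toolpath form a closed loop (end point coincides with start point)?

no

Start point (G0): (-1.72, 0.00). End point (last G1): the path does not return to the start — open.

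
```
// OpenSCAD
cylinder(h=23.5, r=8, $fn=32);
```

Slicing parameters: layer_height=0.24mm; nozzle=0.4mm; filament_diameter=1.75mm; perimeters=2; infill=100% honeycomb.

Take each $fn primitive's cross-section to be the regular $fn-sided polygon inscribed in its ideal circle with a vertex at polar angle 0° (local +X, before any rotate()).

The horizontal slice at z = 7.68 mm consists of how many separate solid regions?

At z = 7.68 mm: the cylinder: section is a regular 32-gon, circumradius r=8. The result has 1 disconnected region.

1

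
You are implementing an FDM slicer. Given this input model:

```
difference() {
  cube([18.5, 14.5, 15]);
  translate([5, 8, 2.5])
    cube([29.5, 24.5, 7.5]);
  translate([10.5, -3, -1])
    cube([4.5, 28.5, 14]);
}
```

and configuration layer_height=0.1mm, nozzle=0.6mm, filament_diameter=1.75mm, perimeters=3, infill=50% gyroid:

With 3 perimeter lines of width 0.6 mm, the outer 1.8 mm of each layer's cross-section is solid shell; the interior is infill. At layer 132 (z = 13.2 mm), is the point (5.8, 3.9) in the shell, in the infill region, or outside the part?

At z = 13.2 mm: the cube (footprint 18.5×14.5) is included at this height; the cube at (5, 8) is not intersected at this z (z outside [2.5, 10]); the cube at (10.5, -3) is absent (z outside [-1, 13]); Taking the first minus the rest: none of the subtracted shapes is present at this height, so the 18.5×14.5 cube is unchanged — 1 connected region. Overall, the cross-section is a single solid region. The nearest boundary edge runs (0.00, 0.00)→(18.50, 0.00); distance from the point to it = 3.90 mm. The point is inside the cross-section and 3.90 mm from the nearest boundary — more than the 1.8 mm shell width (3 × 0.6), so it's in the infill interior.

infill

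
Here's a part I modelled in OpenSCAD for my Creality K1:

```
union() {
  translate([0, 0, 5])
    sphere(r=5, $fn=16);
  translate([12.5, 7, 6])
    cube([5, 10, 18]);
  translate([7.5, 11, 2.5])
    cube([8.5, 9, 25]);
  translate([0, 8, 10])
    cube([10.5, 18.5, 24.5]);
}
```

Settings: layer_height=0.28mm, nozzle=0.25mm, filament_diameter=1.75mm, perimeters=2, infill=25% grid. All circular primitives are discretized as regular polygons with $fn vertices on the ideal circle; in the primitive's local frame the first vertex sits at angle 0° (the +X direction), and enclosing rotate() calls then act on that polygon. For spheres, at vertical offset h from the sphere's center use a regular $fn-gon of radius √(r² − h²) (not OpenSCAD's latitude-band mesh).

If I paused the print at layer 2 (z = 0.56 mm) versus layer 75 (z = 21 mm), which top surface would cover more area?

layer 75 (z = 21 mm)

Layer 2 (z = 0.56): the sphere: section is a regular 16-gon, circumradius = √(r²−h²) = √(5²−4.44²) = 2.299 (area = (16/2)·2.299²·sin(360°/16) = 16.18 mm²); the cube at (12.5, 7) is absent (z outside [6, 24]); the cube at (7.5, 11) is not intersected at this z (z outside [2.5, 27.5]); the cube at (0, 8) is not intersected at this z (z outside [10, 34.5]); Taking the union: only the r=5 sphere is present, so the union is just that shape — area = 16.18 mm². So its area = 16.18 mm². Layer 75 (z = 21): the sphere does not reach this height (|z−center|=16.000 > r=5); the cube at (12.5, 7) (footprint 5×10) is included at this height (area 50.00 mm²); the cube at (7.5, 11) (footprint 8.5×9) is included at this height (area 76.50 mm²); the 10.5×18.5 cube at (0, 8) contributes its full rectangle (area 194.25 mm²); Taking the union: the regions partially overlap — summed areas 320.75 mm² minus the doubly-counted overlap 48.00 mm² gives 272.75 mm² — area = 272.75 mm². So its area = 272.75 mm². Layer 75 is larger (272.75 vs 16.18 mm²).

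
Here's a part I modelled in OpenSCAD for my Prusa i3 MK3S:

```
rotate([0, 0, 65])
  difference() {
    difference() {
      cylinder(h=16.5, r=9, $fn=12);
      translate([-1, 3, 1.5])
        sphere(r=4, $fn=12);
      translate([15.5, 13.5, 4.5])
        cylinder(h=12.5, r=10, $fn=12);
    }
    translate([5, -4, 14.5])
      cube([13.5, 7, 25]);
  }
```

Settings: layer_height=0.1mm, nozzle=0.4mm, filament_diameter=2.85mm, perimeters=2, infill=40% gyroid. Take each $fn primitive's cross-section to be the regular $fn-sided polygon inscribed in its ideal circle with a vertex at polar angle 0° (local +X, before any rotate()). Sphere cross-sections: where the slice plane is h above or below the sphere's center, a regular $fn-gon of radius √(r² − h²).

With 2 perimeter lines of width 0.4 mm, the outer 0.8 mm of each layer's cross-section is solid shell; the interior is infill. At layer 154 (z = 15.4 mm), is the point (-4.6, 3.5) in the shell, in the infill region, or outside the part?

infill

At z = 15.4 mm: the cylinder: section is a regular 12-gon, circumradius r=9; the sphere at (-1, 3) is not intersected at this z (|z−center|=13.900 > r=4); the r=10 cylinder at (15.5, 13.5) gives a regular 12-gon of circumradius 10 (constant along its height); Taking the first minus the rest: starting from the r=9 cylinder, the r=10 cylinder at (15.5, 13.5) misses the remaining region (no effect) — 1 connected region; the cube at (5, -4) is present — its section is the full 13.5×7 rectangle; Taking the first minus the rest: starting from that combined region, the 13.5×7 cube at (5, -4) partially overlaps it — only the 24.65 mm² overlap (of its 94.50 mm²) is removed, clipping the outline — 1 connected region; (rotated 65° about Z; rotation is an isometry so areas/perimeters/island counts are preserved). Overall, the cross-section is a single solid region. Undo the 65° rotation: the query point maps to (1.228, 5.648) in the un-rotated model frame. The nearest boundary edge runs (0.00, 9.00)→(4.50, 7.79); distance from the point to it = 2.92 mm. The point is inside the cross-section and 2.92 mm from the nearest boundary — more than the 0.8 mm shell width (2 × 0.4), so it's in the infill interior.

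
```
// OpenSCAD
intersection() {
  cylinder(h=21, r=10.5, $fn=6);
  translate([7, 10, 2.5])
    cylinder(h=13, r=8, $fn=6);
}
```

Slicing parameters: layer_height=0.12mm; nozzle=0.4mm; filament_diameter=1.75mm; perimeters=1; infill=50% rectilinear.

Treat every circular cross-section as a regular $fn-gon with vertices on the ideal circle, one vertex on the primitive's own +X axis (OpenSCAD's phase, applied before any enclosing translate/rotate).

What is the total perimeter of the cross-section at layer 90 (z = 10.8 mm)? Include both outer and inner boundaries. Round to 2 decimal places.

At z = 10.8 mm: the r=10.5 cylinder gives a regular 6-gon of circumradius 10.5 (constant along its height) (perimeter = 2·6·10.500·sin(180°/6) = 63.00 mm); the cylinder at (7, 10): section is a regular 6-gon, circumradius r=8 (perimeter = 2·6·8.000·sin(180°/6) = 48.00 mm); Taking the intersection: the r=8 cylinder at (7, 10) partially overlaps the r=10.5 cylinder; clipping to the common part keeps 34.48 mm² — boundary = 25.36 mm. Overall, the cross-section is a single solid region. Total boundary length (outer) = 25.36 mm.

25.36 mm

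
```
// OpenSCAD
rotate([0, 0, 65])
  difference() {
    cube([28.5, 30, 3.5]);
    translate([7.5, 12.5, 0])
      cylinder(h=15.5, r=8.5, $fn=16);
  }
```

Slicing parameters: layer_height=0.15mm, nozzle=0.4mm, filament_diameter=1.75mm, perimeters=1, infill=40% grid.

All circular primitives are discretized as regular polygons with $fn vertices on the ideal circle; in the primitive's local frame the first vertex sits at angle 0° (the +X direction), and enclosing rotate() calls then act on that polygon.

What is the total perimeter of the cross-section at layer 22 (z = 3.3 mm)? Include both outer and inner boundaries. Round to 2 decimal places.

154.60 mm

At z = 3.3 mm: the cube (footprint 28.5×30) is included at this height (perimeter 117.00 mm); the r=8.5 cylinder at (7.5, 12.5) gives a regular 16-gon of circumradius 8.5 (constant along its height) (perimeter = 2·16·8.500·sin(180°/16) = 53.06 mm); Taking the first minus the rest: starting from the 28.5×30 cube, the r=8.5 cylinder at (7.5, 12.5) partially overlaps it — only the 216.60 mm² overlap (of its 221.19 mm²) is removed, clipping the outline — boundary = 154.60 mm; (rotated 65° about Z; rotation is an isometry so areas/perimeters/island counts are preserved). Overall, the cross-section is a single solid region. Total boundary length (outer) = 154.60 mm.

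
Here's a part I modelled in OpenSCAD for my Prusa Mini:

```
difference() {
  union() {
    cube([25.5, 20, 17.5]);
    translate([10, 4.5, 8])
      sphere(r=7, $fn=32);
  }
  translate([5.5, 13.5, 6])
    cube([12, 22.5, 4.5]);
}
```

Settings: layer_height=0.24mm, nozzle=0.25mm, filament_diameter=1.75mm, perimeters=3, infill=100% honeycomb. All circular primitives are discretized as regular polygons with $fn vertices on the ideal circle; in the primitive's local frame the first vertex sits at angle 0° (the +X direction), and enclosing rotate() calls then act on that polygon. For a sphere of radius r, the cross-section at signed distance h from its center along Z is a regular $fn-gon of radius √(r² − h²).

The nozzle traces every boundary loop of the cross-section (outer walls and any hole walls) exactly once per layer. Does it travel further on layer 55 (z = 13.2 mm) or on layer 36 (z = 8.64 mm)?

layer 36 (z = 8.64 mm)

Layer 55 (z = 13.2): the 25.5×20 cube contributes its full rectangle (perimeter 91.00 mm); the sphere at (10, 4.5): section is a regular 32-gon, circumradius = √(r²−h²) = √(7²−5.2²) = 4.686 (perimeter = 2·32·4.686·sin(180°/32) = 29.40 mm); Combining (union): the regions partially overlap (shared area 68.26 mm²), so the edge portions inside another operand are dropped and the merged outline is re-measured after clipping — boundary = 91.04 mm; the cube at (5.5, 13.5) is absent (z outside [6, 10.5]); Subtracting the remaining from the first: none of the subtracted shapes is present at this height, so the result so far is unchanged — boundary = 91.04 mm. So its perimeter = 91.04 mm. Layer 36 (z = 8.64): the 25.5×20 cube contributes its full rectangle (perimeter 91.00 mm); the r=7 sphere at (10, 4.5) contributes a regular 32-gon of circumradius √(7²−0.64²) = 6.971 (perimeter = 2·32·6.971·sin(180°/32) = 43.73 mm); Combining (union): the regions partially overlap (shared area 133.67 mm²), so the edge portions inside another operand are dropped and the merged outline is re-measured after clipping — boundary = 92.48 mm; the 12×22.5 cube at (5.5, 13.5) contributes its full rectangle (perimeter 69.00 mm); After the difference (first − rest): starting from that combined region, the 12×22.5 cube at (5.5, 13.5) partially overlaps it — only the 78.00 mm² overlap (of its 270.00 mm²) is removed, clipping the outline — boundary = 105.48 mm. So its perimeter = 105.48 mm. Layer 36 is larger (105.48 vs 91.04 mm).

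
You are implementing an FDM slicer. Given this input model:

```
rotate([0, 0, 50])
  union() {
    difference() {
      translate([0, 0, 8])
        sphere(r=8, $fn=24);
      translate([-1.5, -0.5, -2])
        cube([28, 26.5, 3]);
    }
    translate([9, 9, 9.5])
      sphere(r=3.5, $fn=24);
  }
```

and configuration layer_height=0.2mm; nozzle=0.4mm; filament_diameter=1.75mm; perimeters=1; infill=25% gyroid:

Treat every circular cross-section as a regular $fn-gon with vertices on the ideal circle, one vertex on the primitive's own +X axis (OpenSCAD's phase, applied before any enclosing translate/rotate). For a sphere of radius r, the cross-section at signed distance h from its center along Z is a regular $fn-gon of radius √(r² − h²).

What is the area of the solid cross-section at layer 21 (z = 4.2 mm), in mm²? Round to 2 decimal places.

At z = 4.2 mm: the sphere: section is a regular 24-gon, circumradius = √(r²−h²) = √(8²−3.8²) = 7.040 (area = (24/2)·7.040²·sin(360°/24) = 153.92 mm²); the cube at (-1.5, -0.5) is not intersected at this z (z outside [-2, 1]); Taking the first minus the rest: none of the subtracted shapes is present at this height, so the r=8 sphere is unchanged — area = 153.92 mm²; the sphere at (9, 9) does not reach this height (|z−center|=5.300 > r=3.5); Taking the union: only that combined region is present, so the union is just that shape — area = 153.92 mm²; (whole slice rotated 50° about Z — lengths, areas and connectivity unchanged). Overall, the cross-section is a single solid region. Net area = 153.92 mm².

153.92 mm²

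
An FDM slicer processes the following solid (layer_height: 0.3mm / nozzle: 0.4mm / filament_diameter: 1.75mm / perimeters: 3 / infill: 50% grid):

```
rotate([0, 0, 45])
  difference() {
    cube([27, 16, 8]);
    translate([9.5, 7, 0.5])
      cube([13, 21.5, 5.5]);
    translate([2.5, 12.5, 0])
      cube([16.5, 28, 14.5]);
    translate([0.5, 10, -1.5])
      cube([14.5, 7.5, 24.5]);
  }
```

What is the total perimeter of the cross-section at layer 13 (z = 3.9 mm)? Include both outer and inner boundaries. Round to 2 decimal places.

At z = 3.9 mm: the 27×16 cube contributes its full rectangle (perimeter 86.00 mm); the 13×21.5 cube at (9.5, 7) contributes its full rectangle (perimeter 69.00 mm); the cube at (2.5, 12.5) (footprint 16.5×28) is included at this height (perimeter 89.00 mm); the cube at (0.5, 10) (footprint 14.5×7.5) is included at this height (perimeter 44.00 mm); Taking the first minus the rest: starting from the 27×16 cube, the 13×21.5 cube at (9.5, 7) partially overlaps it — only the 117.00 mm² overlap (of its 279.50 mm²) is removed, clipping the outline; the 16.5×28 cube at (2.5, 12.5) partially overlaps it — only the 24.50 mm² overlap (of its 462.00 mm²) is removed, clipping the outline; the 14.5×7.5 cube at (0.5, 10) partially overlaps it — only the 29.50 mm² overlap (of its 108.75 mm²) is removed, clipping the outline — boundary = 104.00 mm; (whole slice rotated 45° about Z — lengths, areas and connectivity unchanged). Overall, the cross-section is a single solid region. Total boundary length (outer) = 104.00 mm.

104.00 mm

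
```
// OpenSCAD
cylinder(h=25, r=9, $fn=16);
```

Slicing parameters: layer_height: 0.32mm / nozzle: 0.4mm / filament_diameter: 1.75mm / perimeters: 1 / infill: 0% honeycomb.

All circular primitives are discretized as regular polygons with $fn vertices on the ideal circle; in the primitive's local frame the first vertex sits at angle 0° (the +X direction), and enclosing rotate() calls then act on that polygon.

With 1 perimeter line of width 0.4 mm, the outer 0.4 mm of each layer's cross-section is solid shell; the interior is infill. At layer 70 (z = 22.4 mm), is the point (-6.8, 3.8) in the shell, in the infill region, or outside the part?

infill

At z = 22.4 mm: the cylinder: section is a regular 16-gon, circumradius r=9. Overall, the cross-section is a single solid region. The nearest boundary edge runs (-6.36, 6.36)→(-8.31, 3.44); distance from the point to it = 1.06 mm. The point is inside the cross-section and 1.06 mm from the nearest boundary — more than the 0.4 mm shell width (1 × 0.4), so it's in the infill interior.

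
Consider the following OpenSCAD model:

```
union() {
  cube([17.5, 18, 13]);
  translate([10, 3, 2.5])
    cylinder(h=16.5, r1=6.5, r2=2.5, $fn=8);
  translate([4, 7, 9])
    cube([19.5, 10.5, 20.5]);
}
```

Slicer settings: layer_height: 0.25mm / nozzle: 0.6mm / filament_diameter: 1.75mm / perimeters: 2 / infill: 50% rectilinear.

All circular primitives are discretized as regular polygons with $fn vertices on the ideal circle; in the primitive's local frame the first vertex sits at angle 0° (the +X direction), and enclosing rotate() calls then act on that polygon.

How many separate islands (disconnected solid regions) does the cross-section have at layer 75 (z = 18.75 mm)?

At z = 18.75 mm: the cube does not reach this height (z outside [0, 13]); the cone at (10, 3): at t=0.985 of its height the radius interpolates to r₁+(r₂−r₁)t = 2.561, giving a regular 8-gon of that circumradius; the cube at (4, 7) (footprint 19.5×10.5) is included at this height; Combining (union): the 2 present regions are separate (no shared area or edge), so areas and boundary lengths simply add and each stays a separate island — 2 connected regions. Overall, the cross-section has 2 separate islands. Island count = 2.

2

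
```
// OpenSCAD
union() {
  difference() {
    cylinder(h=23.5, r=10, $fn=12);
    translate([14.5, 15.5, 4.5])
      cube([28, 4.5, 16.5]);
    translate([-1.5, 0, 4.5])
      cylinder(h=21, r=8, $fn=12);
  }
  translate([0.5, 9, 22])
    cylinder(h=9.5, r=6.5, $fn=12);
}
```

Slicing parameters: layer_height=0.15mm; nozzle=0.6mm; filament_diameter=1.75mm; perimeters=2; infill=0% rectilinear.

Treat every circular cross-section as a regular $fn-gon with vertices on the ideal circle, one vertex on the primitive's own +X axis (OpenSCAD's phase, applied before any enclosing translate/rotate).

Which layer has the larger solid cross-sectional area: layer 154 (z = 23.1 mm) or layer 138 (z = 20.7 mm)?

layer 154 (z = 23.1 mm)

Layer 154 (z = 23.1): the r=10 cylinder gives a regular 12-gon of circumradius 10 (constant along its height) (area = (12/2)·10.000²·sin(360°/12) = 300.00 mm²); the cube at (14.5, 15.5) is absent (z outside [4.5, 21]); the r=8 cylinder at (-1.5, 0) contributes a regular 12-gon of circumradius 8 (area = (12/2)·8.000²·sin(360°/12) = 192.00 mm²); After the difference (first − rest): starting from the r=10 cylinder (300.00 mm²), the r=8 cylinder at (-1.5, 0) lies wholly inside it (removes its full 192.00 mm² and its 49.69 mm outline becomes a hole wall) — area = 108.00 mm²; the cylinder at (0.5, 9): section is a regular 12-gon, circumradius r=6.5 (area = (12/2)·6.500²·sin(360°/12) = 126.75 mm²); Combining (union): the regions partially overlap — summed areas 234.75 mm² minus the doubly-counted overlap 27.32 mm² gives 207.43 mm² — area = 207.43 mm². So its area = 207.43 mm². Layer 138 (z = 20.7): the r=10 cylinder gives a regular 12-gon of circumradius 10 (constant along its height) (area = (12/2)·10.000²·sin(360°/12) = 300.00 mm²); the cube at (14.5, 15.5) is present — its section is the full 28×4.5 rectangle (area 126.00 mm²); the r=8 cylinder at (-1.5, 0) contributes a regular 12-gon of circumradius 8 (area = (12/2)·8.000²·sin(360°/12) = 192.00 mm²); After the difference (first − rest): starting from the r=10 cylinder (300.00 mm²), the 28×4.5 cube at (14.5, 15.5) misses the remaining region (no effect); the r=8 cylinder at (-1.5, 0) lies wholly inside it (removes its full 192.00 mm² and its 49.69 mm outline becomes a hole wall) — area = 108.00 mm²; the cylinder at (0.5, 9) does not reach this height (z outside [22, 31.5]); Merging all regions: only the result so far is present, so the union is just that shape — area = 108.00 mm². So its area = 108.00 mm². Layer 154 is larger (207.43 vs 108.00 mm²).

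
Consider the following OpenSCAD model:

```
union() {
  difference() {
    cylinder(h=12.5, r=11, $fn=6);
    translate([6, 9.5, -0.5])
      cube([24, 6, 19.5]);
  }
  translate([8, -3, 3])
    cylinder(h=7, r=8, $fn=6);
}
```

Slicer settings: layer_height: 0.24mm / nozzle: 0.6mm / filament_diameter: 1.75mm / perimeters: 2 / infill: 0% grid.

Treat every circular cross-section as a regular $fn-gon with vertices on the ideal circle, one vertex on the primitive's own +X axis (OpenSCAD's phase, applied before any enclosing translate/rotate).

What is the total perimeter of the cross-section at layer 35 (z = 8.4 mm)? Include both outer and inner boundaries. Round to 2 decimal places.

76.46 mm

At z = 8.4 mm: the cylinder: section is a regular 6-gon, circumradius r=11 (perimeter = 2·6·11.000·sin(180°/6) = 66.00 mm); the cube at (6, 9.5) (footprint 24×6) is included at this height (perimeter 60.00 mm); Subtracting the remaining from the first: starting from the r=11 cylinder, the 24×6 cube at (6, 9.5) misses the remaining region (no effect) — boundary = 66.00 mm; the r=8 cylinder at (8, -3) contributes a regular 6-gon of circumradius 8 (perimeter = 2·6·8.000·sin(180°/6) = 48.00 mm); Taking the union: the regions partially overlap (shared area 91.20 mm²), so the edge portions inside another operand are dropped and the merged outline is re-measured after clipping — boundary = 76.46 mm. Overall, the cross-section is a single solid region. Total boundary length (outer) = 76.46 mm.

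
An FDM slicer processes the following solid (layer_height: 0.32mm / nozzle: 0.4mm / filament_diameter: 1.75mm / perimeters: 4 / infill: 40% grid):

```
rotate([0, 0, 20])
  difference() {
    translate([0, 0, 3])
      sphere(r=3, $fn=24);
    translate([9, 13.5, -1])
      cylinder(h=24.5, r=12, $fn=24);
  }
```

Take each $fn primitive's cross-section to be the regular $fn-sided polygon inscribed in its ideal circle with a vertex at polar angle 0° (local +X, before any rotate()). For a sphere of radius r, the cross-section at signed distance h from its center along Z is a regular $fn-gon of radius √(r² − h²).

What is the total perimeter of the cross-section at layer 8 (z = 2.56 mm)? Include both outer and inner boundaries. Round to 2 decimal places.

At z = 2.56 mm: the r=3 sphere contributes a regular 24-gon of circumradius √(3²−0.44²) = 2.968 (perimeter = 2·24·2.968·sin(180°/24) = 18.59 mm); the r=12 cylinder at (9, 13.5) gives a regular 24-gon of circumradius 12 (constant along its height) (perimeter = 2·24·12.000·sin(180°/24) = 75.18 mm); Taking the first minus the rest: starting from the r=3 sphere, the r=12 cylinder at (9, 13.5) misses the remaining region (no effect) — boundary = 18.59 mm; (whole slice rotated 20° about Z — lengths, areas and connectivity unchanged). Overall, the cross-section is a single solid region. Total boundary length (outer) = 18.59 mm.

18.59 mm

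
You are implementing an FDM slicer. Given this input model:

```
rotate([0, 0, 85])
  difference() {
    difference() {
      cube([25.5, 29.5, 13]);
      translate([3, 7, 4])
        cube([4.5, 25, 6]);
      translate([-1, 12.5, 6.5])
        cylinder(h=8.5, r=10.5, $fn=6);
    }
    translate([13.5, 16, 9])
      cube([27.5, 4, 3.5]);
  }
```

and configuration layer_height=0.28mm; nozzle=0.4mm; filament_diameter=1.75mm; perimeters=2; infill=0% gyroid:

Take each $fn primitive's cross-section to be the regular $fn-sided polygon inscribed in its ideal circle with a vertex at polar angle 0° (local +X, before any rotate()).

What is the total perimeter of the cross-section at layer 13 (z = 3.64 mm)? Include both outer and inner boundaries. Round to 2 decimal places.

110.00 mm

At z = 3.64 mm: the cube is present — its section is the full 25.5×29.5 rectangle (perimeter 110.00 mm); the cube at (3, 7) is absent (z outside [4, 10]); the cylinder at (-1, 12.5) is not intersected at this z (z outside [6.5, 15]); After the difference (first − rest): none of the subtracted shapes is present at this height, so the 25.5×29.5 cube is unchanged — boundary = 110.00 mm; the cube at (13.5, 16) does not reach this height (z outside [9, 12.5]); Taking the first minus the rest: none of the subtracted shapes is present at this height, so that combined region is unchanged — boundary = 110.00 mm; (whole slice rotated 85° about Z — lengths, areas and connectivity unchanged). Overall, the cross-section is a single solid region. Total boundary length (outer) = 110.00 mm.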